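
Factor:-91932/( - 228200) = 2^( - 1)*3^1*5^( - 2) * 7^ (- 1 )*47^1  =  141/350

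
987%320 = 27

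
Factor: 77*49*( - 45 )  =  - 3^2*5^1*7^3 * 11^1 = - 169785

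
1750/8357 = 1750/8357 = 0.21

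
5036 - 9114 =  -4078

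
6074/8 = 759 + 1/4 = 759.25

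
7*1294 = 9058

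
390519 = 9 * 43391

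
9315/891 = 115/11 = 10.45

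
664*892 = 592288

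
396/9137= 396/9137 = 0.04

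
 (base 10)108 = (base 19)5D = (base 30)3I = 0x6C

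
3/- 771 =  - 1/257 = - 0.00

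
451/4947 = 451/4947 =0.09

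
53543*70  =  3748010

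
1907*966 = 1842162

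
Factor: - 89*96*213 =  - 2^5*3^2 * 71^1  *  89^1   =  -  1819872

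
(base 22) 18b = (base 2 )1010011111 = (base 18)215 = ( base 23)164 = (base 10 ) 671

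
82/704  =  41/352 = 0.12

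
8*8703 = 69624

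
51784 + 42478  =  94262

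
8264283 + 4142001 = 12406284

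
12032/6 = 6016/3=2005.33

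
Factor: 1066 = 2^1*13^1*41^1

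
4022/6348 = 2011/3174 = 0.63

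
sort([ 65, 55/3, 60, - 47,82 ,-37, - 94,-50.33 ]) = [ - 94,-50.33, - 47,-37,55/3, 60, 65,82]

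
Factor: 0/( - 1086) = 0 = 0^1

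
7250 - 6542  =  708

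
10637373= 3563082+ 7074291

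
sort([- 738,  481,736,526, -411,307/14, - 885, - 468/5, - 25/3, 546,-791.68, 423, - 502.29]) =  [- 885,-791.68, - 738, - 502.29, - 411, - 468/5,  -  25/3,307/14, 423,481,526,  546,736] 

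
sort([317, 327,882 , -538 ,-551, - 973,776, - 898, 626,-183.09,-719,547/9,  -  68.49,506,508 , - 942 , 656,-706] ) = [-973  ,-942, -898 ,-719, - 706, - 551,-538,  -  183.09, - 68.49, 547/9, 317, 327, 506,  508, 626,  656, 776,882 ]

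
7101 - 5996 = 1105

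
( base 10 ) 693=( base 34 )KD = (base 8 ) 1265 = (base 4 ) 22311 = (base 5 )10233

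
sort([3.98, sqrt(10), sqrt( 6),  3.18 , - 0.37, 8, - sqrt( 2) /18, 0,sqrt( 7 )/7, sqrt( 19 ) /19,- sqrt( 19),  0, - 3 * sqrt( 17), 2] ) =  [ - 3 * sqrt(17 ), - sqrt( 19 ), - 0.37, - sqrt( 2 ) /18 , 0, 0 , sqrt( 19 )/19, sqrt(7)/7,2 , sqrt( 6), sqrt(10 ), 3.18, 3.98, 8 ] 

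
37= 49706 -49669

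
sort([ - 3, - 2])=[ - 3,  -  2]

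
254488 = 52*4894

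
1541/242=6 + 89/242 = 6.37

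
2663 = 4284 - 1621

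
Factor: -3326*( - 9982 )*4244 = 140901360208 = 2^4*7^1*23^1*31^1*1061^1*1663^1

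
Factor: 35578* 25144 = 894573232 = 2^4*7^1*449^1*17789^1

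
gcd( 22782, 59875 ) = 1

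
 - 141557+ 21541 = -120016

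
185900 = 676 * 275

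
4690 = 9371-4681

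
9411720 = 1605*5864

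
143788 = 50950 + 92838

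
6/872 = 3/436 = 0.01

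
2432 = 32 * 76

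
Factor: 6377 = 7^1  *  911^1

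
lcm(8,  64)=64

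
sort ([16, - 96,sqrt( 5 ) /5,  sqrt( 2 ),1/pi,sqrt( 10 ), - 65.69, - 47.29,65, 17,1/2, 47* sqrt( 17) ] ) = [ - 96 ,-65.69,-47.29, 1/pi, sqrt( 5 ) /5,1/2,sqrt(2 ),sqrt (10 ) , 16, 17,65 , 47 * sqrt( 17)]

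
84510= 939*90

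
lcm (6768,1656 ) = 155664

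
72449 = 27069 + 45380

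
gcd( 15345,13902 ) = 3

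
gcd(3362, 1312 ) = 82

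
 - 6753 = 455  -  7208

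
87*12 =1044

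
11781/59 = 11781/59 = 199.68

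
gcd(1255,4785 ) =5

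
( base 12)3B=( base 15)32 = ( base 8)57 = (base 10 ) 47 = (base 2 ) 101111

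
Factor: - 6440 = - 2^3*5^1  *7^1*23^1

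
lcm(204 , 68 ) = 204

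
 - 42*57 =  - 2394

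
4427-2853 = 1574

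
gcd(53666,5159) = 1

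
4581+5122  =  9703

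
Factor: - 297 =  - 3^3 * 11^1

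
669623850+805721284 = 1475345134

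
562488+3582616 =4145104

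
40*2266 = 90640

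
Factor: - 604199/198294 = -2^( - 1 ) * 3^( - 1) * 197^1*3067^1* 33049^(-1 )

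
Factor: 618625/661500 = 101/108 = 2^( - 2 )*3^( - 3 )*101^1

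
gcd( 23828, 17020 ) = 3404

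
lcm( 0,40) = 0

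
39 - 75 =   -  36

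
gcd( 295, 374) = 1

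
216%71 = 3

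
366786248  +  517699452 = 884485700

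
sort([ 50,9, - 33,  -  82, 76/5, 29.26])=[-82, - 33, 9,76/5,29.26, 50]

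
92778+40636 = 133414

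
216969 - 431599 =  - 214630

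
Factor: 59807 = 11^1*5437^1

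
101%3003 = 101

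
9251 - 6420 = 2831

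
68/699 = 68/699 =0.10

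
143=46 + 97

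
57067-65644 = - 8577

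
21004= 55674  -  34670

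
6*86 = 516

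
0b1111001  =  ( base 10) 121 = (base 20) 61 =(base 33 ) 3m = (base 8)171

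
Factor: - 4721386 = -2^1*19^1*124247^1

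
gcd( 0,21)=21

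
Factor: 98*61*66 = 2^2*3^1 *7^2*11^1 * 61^1 = 394548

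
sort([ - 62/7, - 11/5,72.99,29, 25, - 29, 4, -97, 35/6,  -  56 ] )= [ - 97, - 56, - 29 , - 62/7 , - 11/5,4, 35/6,25, 29, 72.99 ] 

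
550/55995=110/11199=0.01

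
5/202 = 5/202 = 0.02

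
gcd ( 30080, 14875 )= 5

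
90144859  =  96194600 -6049741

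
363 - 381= - 18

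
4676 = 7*668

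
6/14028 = 1/2338 = 0.00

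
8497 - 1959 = 6538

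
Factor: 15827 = 7^2*17^1*19^1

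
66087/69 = 957 + 18/23  =  957.78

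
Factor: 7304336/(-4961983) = -2^4*19^ (-1)*20089^( - 1)*35117^1 =- 561872/381691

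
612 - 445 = 167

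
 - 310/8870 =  - 31/887 = - 0.03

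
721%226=43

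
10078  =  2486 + 7592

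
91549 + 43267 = 134816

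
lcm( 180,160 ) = 1440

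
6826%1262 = 516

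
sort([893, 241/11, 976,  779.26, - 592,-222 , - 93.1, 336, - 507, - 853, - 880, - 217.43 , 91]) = [-880, - 853, - 592,  -  507, - 222, - 217.43 , - 93.1 , 241/11, 91, 336 , 779.26,893,976]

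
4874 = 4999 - 125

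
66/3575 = 6/325= 0.02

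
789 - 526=263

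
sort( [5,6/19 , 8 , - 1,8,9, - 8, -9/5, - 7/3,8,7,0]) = [ - 8, - 7/3, - 9/5, - 1, 0, 6/19 , 5,  7,8, 8,8,9 ] 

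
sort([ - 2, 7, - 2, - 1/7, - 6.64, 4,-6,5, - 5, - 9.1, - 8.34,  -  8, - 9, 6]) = [ - 9.1,  -  9, - 8.34, - 8, - 6.64, - 6, - 5, -2, - 2,  -  1/7,4,5,6, 7] 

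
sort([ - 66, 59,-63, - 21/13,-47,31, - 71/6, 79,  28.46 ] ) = [  -  66, - 63,-47, -71/6, - 21/13,28.46,31,59,  79] 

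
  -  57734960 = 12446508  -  70181468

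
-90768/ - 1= 90768/1 = 90768.00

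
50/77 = 50/77 =0.65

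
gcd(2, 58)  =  2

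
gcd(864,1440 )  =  288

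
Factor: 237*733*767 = 133244007  =  3^1*13^1*59^1 * 79^1*733^1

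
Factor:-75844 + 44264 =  -31580 = - 2^2*5^1*1579^1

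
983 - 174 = 809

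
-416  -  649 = - 1065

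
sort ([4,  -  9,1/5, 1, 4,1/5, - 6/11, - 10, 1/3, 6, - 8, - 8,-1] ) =[ - 10,-9,-8, - 8,-1,-6/11, 1/5, 1/5,1/3, 1,4,4, 6 ]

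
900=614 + 286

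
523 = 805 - 282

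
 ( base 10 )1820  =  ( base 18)5b2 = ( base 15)815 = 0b11100011100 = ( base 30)20k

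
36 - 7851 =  - 7815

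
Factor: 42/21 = 2=2^1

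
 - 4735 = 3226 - 7961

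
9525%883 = 695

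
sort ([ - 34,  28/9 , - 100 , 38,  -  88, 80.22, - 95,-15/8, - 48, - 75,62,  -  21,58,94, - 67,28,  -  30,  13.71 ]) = [ - 100  , - 95, - 88,  -  75, - 67, - 48, - 34,  -  30, - 21, - 15/8,  28/9,13.71,28,38, 58, 62 , 80.22,  94]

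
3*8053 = 24159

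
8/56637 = 8/56637 = 0.00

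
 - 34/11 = -4+10/11  =  - 3.09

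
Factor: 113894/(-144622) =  - 341/433 = -11^1*31^1*433^ (- 1)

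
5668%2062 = 1544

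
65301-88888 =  - 23587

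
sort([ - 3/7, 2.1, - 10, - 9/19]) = [ - 10, - 9/19, - 3/7, 2.1 ]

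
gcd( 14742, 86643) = 27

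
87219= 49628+37591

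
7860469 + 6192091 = 14052560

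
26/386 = 13/193 = 0.07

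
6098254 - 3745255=2352999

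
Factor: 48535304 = 2^3*43^1*199^1*709^1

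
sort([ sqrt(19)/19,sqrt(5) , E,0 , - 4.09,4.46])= [ - 4.09 , 0,sqrt( 19)/19,sqrt(5),E, 4.46] 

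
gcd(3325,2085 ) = 5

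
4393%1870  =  653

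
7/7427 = 1/1061= 0.00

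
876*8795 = 7704420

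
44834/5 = 8966 + 4/5= 8966.80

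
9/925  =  9/925 =0.01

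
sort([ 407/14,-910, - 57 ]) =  [ - 910,-57,407/14]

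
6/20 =3/10 = 0.30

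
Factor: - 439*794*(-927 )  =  2^1*3^2*103^1 * 397^1*439^1 =323120682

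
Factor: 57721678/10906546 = 4122977/779039= 157^1*26261^1*779039^( - 1)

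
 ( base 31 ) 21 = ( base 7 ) 120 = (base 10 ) 63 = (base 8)77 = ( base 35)1s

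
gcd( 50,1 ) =1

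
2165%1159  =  1006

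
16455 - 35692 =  - 19237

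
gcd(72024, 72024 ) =72024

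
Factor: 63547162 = 2^1 *7^1*4539083^1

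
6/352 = 3/176 = 0.02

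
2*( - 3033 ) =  - 6066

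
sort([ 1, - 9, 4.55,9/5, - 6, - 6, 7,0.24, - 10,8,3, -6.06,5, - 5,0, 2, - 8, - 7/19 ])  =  [ - 10, - 9, - 8, - 6.06, - 6, - 6, - 5,-7/19, 0, 0.24,1  ,  9/5,2, 3,4.55,5,7,8 ] 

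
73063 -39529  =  33534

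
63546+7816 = 71362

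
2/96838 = 1/48419 = 0.00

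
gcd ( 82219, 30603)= 1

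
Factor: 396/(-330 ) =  - 2^1*3^1*5^( - 1 ) = - 6/5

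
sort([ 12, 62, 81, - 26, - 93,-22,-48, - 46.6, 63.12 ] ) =[ - 93, - 48 ,-46.6 , - 26 , - 22,12 , 62,63.12, 81]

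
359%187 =172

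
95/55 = 1 + 8/11 =1.73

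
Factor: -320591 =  - 320591^1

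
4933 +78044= 82977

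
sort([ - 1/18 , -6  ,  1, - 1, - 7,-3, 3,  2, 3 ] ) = [ -7,-6,- 3, - 1,  -  1/18, 1,2, 3, 3]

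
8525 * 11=93775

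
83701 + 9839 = 93540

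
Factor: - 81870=  -  2^1 * 3^1*5^1*2729^1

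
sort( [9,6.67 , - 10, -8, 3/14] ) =[ - 10, - 8,3/14,6.67,9] 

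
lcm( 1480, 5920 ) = 5920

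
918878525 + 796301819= 1715180344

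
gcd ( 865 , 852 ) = 1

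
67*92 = 6164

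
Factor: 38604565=5^1*419^1*18427^1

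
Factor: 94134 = 2^1*3^1 * 29^1*541^1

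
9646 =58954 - 49308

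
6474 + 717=7191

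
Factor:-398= -2^1 *199^1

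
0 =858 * 0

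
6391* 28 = 178948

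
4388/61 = 4388/61= 71.93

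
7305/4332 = 2435/1444 = 1.69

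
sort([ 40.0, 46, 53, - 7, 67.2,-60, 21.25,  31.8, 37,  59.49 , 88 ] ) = [ - 60, - 7 , 21.25,31.8 , 37, 40.0, 46 , 53, 59.49,67.2, 88] 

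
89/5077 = 89/5077 = 0.02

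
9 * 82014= 738126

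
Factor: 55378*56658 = 2^2 * 3^1*7^1*19^1 * 71^1*27689^1 = 3137606724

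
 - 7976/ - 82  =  3988/41 =97.27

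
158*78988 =12480104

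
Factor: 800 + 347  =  31^1*37^1= 1147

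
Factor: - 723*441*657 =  - 3^5*7^2*73^1*241^1 = -  209479851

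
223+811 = 1034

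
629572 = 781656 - 152084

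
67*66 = 4422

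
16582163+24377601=40959764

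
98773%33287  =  32199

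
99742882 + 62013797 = 161756679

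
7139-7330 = -191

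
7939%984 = 67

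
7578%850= 778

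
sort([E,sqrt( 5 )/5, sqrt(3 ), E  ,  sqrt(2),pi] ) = [ sqrt( 5)/5, sqrt(2 ), sqrt( 3 ),E, E, pi ] 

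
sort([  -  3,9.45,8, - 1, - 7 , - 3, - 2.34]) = [ - 7, - 3, - 3, - 2.34,  -  1, 8,9.45]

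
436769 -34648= 402121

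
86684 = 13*6668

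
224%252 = 224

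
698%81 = 50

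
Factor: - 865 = -5^1 * 173^1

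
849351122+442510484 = 1291861606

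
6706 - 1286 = 5420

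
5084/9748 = 1271/2437  =  0.52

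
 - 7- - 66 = 59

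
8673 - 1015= 7658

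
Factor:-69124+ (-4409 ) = - 73533=- 3^1*127^1*193^1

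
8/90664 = 1/11333 = 0.00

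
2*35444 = 70888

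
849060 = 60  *14151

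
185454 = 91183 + 94271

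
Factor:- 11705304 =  - 2^3 * 3^1 * 13^1*37517^1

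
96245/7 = 96245/7= 13749.29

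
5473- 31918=-26445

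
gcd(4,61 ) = 1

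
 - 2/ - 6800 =1/3400 = 0.00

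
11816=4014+7802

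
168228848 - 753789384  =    -  585560536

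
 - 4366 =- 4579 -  - 213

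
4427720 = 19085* 232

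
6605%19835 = 6605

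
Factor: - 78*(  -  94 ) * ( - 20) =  - 2^4*3^1*5^1*13^1*47^1 =- 146640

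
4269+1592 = 5861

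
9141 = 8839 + 302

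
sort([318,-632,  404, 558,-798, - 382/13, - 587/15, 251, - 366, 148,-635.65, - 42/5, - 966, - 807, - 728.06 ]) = [ - 966, - 807, - 798, - 728.06,- 635.65, - 632, - 366,-587/15, - 382/13, - 42/5,148, 251, 318 , 404,558 ]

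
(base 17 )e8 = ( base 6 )1050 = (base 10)246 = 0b11110110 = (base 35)71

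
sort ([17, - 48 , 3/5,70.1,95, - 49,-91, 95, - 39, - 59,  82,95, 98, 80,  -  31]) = [- 91,- 59 , - 49, - 48, - 39 ,-31, 3/5, 17,  70.1,80,82,95,95, 95, 98]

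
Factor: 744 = 2^3*3^1*31^1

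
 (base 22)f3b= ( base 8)16251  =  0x1CA9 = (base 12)42b5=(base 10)7337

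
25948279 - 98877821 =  - 72929542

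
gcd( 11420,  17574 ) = 2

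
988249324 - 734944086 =253305238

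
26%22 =4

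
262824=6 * 43804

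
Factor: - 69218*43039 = - 2979073502=- 2^1*53^1 * 193^1 * 223^1 * 653^1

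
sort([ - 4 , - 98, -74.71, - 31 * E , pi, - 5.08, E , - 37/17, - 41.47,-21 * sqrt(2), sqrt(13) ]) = [ - 98, - 31*E, - 74.71, - 41.47, - 21 * sqrt( 2), - 5.08, - 4, - 37/17,E, pi , sqrt( 13 )]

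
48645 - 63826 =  - 15181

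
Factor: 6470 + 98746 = 2^8 * 3^1*137^1 = 105216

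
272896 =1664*164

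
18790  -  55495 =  - 36705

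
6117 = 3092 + 3025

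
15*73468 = 1102020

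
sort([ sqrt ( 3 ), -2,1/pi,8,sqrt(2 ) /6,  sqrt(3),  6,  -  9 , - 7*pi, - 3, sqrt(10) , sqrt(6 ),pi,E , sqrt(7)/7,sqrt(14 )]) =[ - 7*pi,-9, - 3,  -  2,  sqrt(2) /6, 1/pi,sqrt( 7)/7,sqrt(3 ), sqrt (3),  sqrt( 6), E, pi,sqrt(10), sqrt( 14),6 , 8]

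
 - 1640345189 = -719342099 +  - 921003090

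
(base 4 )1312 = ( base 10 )118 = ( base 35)3D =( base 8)166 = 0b1110110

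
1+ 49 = 50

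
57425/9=57425/9=6380.56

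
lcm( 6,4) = 12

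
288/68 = 4 + 4/17 = 4.24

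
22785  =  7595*3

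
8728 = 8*1091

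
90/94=45/47= 0.96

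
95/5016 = 5/264 = 0.02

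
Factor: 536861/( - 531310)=-2^(-1)*5^ (-1)*67^( -1)*677^1 =- 677/670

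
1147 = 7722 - 6575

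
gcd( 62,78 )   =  2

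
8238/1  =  8238  =  8238.00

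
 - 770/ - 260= 77/26= 2.96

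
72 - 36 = 36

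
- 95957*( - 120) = 11514840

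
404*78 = 31512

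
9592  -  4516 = 5076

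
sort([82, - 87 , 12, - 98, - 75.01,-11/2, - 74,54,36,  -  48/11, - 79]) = [ - 98, -87,-79,-75.01, -74, - 11/2,-48/11, 12,36,  54, 82] 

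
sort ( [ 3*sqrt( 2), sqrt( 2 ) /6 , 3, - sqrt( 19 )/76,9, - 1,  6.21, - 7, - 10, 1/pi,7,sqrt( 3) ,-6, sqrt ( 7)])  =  [-10, - 7 , - 6, - 1, - sqrt( 19 )/76,sqrt( 2 ) /6,1/pi,  sqrt( 3 ), sqrt(7 ),3 , 3 * sqrt( 2 ),6.21,7  ,  9]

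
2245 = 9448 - 7203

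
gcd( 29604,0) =29604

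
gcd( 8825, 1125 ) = 25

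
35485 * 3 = 106455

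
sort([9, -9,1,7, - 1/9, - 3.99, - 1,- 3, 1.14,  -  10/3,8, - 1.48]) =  [ - 9, - 3.99, - 10/3,  -  3, - 1.48, - 1, - 1/9,1,1.14, 7,8, 9 ]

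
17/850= 1/50 = 0.02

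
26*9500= 247000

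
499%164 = 7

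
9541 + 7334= 16875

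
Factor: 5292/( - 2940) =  - 3^2*5^( - 1) = - 9/5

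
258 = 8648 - 8390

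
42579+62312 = 104891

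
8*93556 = 748448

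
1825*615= 1122375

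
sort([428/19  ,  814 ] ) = [428/19, 814 ] 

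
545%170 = 35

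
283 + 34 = 317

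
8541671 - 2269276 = 6272395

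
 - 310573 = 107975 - 418548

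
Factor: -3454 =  - 2^1 * 11^1*157^1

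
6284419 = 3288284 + 2996135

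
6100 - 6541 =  - 441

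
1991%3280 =1991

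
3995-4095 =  - 100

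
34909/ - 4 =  - 8728 + 3/4 = - 8727.25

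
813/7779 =271/2593 = 0.10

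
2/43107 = 2/43107 =0.00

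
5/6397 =5/6397=0.00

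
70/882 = 5/63 = 0.08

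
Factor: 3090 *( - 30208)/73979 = - 2^10*3^1 * 5^1*29^( - 1) *59^1*103^1*2551^( - 1) = -93342720/73979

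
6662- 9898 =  - 3236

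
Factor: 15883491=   3^1 *13^1*17^1*23957^1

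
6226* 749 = 4663274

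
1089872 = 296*3682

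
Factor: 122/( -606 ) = - 61/303 = - 3^( - 1 ) * 61^1*101^ (  -  1)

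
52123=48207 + 3916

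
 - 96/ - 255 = 32/85 =0.38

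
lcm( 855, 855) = 855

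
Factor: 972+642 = 2^1 * 3^1 * 269^1 = 1614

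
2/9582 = 1/4791 = 0.00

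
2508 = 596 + 1912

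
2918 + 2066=4984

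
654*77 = 50358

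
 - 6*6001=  - 36006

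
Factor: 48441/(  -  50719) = - 3^1 *241^1*757^(  -  1) = -723/757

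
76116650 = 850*89549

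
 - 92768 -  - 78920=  - 13848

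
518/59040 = 259/29520 = 0.01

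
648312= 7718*84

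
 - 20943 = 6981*( - 3 )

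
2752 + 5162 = 7914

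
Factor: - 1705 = -5^1 * 11^1  *  31^1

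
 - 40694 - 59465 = -100159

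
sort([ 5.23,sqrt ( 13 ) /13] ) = [sqrt(13)/13,5.23 ]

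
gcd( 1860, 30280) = 20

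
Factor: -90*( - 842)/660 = 3^1*11^( - 1)*421^1 = 1263/11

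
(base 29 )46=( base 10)122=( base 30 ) 42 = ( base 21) 5h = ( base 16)7a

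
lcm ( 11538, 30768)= 92304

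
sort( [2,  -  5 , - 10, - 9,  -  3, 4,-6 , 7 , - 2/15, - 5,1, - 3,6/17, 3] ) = [ - 10, - 9,-6,- 5, - 5,-3,-3,-2/15,6/17,  1,2, 3,4,7] 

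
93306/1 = 93306  =  93306.00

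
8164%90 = 64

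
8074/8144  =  4037/4072= 0.99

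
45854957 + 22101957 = 67956914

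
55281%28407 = 26874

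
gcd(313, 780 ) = 1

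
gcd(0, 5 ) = 5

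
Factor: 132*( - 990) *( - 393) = 51357240 = 2^3*3^4*5^1*11^2*131^1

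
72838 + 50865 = 123703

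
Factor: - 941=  - 941^1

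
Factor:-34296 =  -2^3*3^1*1429^1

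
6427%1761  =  1144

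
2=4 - 2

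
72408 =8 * 9051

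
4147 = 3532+615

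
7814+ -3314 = 4500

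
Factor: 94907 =94907^1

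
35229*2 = 70458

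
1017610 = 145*7018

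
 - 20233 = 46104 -66337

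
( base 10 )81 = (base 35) 2B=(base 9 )100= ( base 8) 121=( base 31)2J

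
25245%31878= 25245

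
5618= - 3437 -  -9055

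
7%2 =1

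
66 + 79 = 145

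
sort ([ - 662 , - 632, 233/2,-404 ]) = [-662,-632,-404, 233/2]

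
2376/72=33=33.00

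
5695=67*85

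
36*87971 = 3166956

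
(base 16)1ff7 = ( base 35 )6NS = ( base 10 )8183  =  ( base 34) 72N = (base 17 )1B56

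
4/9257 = 4/9257= 0.00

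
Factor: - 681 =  - 3^1*227^1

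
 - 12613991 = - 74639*169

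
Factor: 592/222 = 8/3 = 2^3 *3^ ( - 1 )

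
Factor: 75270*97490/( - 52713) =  - 2446024100/17571 = - 2^2*3^( - 1 )*5^2*13^1*193^1*5857^( - 1)*9749^1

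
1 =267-266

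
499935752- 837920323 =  - 337984571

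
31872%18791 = 13081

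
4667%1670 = 1327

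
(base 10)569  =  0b1000111001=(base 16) 239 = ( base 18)1DB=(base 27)L2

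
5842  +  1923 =7765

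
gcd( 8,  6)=2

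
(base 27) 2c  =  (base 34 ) 1W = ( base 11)60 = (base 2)1000010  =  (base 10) 66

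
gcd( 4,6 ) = 2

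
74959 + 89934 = 164893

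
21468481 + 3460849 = 24929330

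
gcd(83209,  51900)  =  1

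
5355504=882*6072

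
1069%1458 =1069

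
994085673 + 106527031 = 1100612704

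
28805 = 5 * 5761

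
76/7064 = 19/1766 = 0.01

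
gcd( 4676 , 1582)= 14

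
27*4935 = 133245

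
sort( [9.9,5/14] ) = [5/14,9.9]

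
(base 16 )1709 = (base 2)1011100001001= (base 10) 5897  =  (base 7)23123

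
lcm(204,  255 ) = 1020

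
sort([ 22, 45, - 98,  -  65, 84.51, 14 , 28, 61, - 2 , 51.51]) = [ - 98, - 65, - 2,14,22, 28, 45, 51.51,  61, 84.51] 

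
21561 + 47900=69461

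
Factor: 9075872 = 2^5*13^1*21817^1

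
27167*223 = 6058241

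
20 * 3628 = 72560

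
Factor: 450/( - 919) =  - 2^1*3^2*5^2*919^(- 1)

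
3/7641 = 1/2547 = 0.00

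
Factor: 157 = 157^1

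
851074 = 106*8029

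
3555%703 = 40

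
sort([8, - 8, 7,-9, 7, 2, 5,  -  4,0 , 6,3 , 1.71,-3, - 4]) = [  -  9, - 8, - 4, - 4, - 3, 0,1.71,2, 3,5 , 6 , 7, 7, 8]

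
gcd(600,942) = 6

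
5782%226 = 132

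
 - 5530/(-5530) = 1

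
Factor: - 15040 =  - 2^6*5^1*47^1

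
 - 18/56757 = - 1 + 18913/18919=- 0.00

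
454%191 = 72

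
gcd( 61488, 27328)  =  6832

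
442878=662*669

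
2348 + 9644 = 11992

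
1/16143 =1/16143 = 0.00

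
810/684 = 45/38= 1.18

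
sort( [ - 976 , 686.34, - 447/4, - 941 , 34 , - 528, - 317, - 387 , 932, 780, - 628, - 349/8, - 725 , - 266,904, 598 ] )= [- 976 , - 941,-725, - 628 , - 528, - 387 , - 317, - 266, - 447/4 , -349/8, 34,598,686.34,780, 904,  932 ]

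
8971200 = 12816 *700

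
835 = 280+555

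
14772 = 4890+9882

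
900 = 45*20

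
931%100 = 31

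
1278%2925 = 1278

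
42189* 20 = 843780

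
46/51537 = 46/51537 = 0.00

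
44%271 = 44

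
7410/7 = 7410/7 = 1058.57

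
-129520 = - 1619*80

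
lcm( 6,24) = 24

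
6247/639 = 9 + 496/639=9.78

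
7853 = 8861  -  1008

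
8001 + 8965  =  16966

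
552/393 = 1 + 53/131 = 1.40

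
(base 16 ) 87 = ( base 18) 79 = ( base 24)5f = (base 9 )160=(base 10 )135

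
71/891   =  71/891 = 0.08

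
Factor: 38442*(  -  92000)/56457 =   -  1178888000/18819=- 2^6*3^( - 3)*5^3*17^( - 1)*23^1*41^( - 1) * 43^1*149^1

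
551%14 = 5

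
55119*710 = 39134490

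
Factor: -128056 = - 2^3*16007^1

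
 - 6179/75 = -83 + 46/75 = - 82.39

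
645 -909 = - 264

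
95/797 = 95/797 = 0.12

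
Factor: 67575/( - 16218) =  - 2^( -1)*3^( - 1 )*5^2 = - 25/6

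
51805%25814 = 177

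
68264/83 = 822+38/83 = 822.46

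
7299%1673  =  607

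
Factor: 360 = 2^3 * 3^2  *  5^1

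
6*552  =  3312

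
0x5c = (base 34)2O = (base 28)38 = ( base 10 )92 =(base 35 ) 2m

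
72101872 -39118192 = 32983680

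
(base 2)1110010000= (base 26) 192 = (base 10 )912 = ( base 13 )552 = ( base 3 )1020210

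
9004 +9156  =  18160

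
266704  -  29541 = 237163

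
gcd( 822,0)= 822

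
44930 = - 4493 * (-10 )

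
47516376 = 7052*6738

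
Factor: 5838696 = 2^3  *  3^3* 27031^1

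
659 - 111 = 548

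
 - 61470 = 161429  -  222899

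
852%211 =8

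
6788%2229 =101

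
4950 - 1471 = 3479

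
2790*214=597060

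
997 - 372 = 625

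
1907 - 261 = 1646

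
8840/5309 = 8840/5309 = 1.67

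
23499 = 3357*7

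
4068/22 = 2034/11 = 184.91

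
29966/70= 14983/35 = 428.09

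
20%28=20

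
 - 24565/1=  -24565 = - 24565.00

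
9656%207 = 134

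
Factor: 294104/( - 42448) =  - 97/14= - 2^( - 1)*7^( - 1 )* 97^1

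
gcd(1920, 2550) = 30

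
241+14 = 255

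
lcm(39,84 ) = 1092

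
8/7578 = 4/3789=   0.00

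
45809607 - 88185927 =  - 42376320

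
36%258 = 36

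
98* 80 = 7840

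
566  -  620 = -54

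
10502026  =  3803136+6698890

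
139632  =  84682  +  54950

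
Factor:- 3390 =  - 2^1*3^1*5^1*113^1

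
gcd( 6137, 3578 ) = 1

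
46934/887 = 52+810/887 = 52.91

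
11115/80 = 2223/16 = 138.94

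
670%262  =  146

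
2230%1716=514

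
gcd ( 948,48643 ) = 1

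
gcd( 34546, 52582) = 2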